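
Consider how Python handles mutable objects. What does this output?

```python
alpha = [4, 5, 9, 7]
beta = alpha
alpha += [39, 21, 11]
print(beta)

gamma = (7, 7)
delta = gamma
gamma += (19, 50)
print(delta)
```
[4, 5, 9, 7, 39, 21, 11]
(7, 7)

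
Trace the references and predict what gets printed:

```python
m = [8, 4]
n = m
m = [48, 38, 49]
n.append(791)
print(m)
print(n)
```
[48, 38, 49]
[8, 4, 791]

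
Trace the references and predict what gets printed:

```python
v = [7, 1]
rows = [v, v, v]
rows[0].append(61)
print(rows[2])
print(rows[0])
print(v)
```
[7, 1, 61]
[7, 1, 61]
[7, 1, 61]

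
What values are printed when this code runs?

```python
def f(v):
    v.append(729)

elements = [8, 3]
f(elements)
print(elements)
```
[8, 3, 729]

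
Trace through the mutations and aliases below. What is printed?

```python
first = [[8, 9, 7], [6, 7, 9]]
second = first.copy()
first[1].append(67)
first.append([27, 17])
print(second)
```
[[8, 9, 7], [6, 7, 9, 67]]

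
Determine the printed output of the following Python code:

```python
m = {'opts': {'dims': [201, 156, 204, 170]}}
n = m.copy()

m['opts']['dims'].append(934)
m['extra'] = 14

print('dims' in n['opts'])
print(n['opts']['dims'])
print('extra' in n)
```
True
[201, 156, 204, 170, 934]
False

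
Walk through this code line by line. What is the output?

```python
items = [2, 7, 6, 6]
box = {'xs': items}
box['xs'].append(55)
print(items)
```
[2, 7, 6, 6, 55]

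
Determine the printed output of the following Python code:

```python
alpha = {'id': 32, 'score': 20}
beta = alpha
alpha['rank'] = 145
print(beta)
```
{'id': 32, 'score': 20, 'rank': 145}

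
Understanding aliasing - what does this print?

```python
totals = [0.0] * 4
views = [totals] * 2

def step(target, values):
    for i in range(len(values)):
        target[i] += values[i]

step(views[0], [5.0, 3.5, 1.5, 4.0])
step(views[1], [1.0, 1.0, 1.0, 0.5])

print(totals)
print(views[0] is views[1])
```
[6.0, 4.5, 2.5, 4.5]
True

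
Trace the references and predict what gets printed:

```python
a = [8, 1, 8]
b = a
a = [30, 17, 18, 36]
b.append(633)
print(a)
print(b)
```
[30, 17, 18, 36]
[8, 1, 8, 633]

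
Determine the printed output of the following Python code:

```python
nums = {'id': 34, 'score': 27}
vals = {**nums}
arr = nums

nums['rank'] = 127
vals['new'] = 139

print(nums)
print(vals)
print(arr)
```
{'id': 34, 'score': 27, 'rank': 127}
{'id': 34, 'score': 27, 'new': 139}
{'id': 34, 'score': 27, 'rank': 127}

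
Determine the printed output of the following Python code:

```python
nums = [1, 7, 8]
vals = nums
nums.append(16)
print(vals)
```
[1, 7, 8, 16]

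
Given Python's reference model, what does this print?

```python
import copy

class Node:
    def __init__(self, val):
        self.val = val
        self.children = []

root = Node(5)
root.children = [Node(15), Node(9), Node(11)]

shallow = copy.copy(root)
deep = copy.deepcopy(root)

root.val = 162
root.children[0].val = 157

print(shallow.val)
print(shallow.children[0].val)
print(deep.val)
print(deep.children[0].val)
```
5
157
5
15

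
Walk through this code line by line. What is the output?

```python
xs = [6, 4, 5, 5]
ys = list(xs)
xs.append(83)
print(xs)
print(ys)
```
[6, 4, 5, 5, 83]
[6, 4, 5, 5]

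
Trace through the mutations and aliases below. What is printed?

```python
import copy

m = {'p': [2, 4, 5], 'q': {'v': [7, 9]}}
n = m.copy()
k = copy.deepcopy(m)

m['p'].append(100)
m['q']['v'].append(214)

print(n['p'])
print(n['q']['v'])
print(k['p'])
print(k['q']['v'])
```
[2, 4, 5, 100]
[7, 9, 214]
[2, 4, 5]
[7, 9]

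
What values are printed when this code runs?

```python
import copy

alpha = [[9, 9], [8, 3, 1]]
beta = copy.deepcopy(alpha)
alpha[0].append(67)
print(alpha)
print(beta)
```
[[9, 9, 67], [8, 3, 1]]
[[9, 9], [8, 3, 1]]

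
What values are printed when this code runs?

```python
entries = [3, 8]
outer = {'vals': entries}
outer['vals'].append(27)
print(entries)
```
[3, 8, 27]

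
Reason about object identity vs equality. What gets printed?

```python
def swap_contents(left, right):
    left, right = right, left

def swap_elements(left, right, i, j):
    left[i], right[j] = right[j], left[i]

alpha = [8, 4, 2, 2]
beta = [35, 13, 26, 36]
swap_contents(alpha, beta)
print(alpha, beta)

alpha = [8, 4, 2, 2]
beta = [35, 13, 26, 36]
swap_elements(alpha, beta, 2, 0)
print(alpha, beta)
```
[8, 4, 2, 2] [35, 13, 26, 36]
[8, 4, 35, 2] [2, 13, 26, 36]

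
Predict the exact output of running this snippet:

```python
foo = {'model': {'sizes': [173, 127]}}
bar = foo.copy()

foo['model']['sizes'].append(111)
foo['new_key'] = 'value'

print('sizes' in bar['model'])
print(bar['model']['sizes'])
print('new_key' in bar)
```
True
[173, 127, 111]
False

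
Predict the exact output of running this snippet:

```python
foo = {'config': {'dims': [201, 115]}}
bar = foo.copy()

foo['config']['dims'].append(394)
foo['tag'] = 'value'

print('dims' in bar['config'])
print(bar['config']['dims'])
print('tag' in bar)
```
True
[201, 115, 394]
False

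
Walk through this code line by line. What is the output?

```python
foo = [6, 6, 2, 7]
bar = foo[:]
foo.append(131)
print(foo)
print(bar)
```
[6, 6, 2, 7, 131]
[6, 6, 2, 7]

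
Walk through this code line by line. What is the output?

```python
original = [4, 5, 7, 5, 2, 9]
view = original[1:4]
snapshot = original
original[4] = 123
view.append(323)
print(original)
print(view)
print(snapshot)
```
[4, 5, 7, 5, 123, 9]
[5, 7, 5, 323]
[4, 5, 7, 5, 123, 9]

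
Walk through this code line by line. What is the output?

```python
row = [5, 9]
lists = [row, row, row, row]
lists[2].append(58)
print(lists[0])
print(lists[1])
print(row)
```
[5, 9, 58]
[5, 9, 58]
[5, 9, 58]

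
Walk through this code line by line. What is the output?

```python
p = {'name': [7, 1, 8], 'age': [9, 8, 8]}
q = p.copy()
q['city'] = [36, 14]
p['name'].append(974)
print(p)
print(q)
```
{'name': [7, 1, 8, 974], 'age': [9, 8, 8]}
{'name': [7, 1, 8, 974], 'age': [9, 8, 8], 'city': [36, 14]}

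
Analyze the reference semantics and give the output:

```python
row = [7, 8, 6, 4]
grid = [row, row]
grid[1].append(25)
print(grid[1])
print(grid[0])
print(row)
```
[7, 8, 6, 4, 25]
[7, 8, 6, 4, 25]
[7, 8, 6, 4, 25]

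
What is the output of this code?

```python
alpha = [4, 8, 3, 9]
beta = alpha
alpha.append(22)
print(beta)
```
[4, 8, 3, 9, 22]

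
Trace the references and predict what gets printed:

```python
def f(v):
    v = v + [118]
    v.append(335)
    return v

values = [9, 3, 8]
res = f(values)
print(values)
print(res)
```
[9, 3, 8]
[9, 3, 8, 118, 335]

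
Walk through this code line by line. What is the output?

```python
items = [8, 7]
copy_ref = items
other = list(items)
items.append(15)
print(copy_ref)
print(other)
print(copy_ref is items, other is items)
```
[8, 7, 15]
[8, 7]
True False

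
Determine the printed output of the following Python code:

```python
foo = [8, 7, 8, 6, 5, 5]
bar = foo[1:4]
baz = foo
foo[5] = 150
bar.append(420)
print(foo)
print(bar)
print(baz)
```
[8, 7, 8, 6, 5, 150]
[7, 8, 6, 420]
[8, 7, 8, 6, 5, 150]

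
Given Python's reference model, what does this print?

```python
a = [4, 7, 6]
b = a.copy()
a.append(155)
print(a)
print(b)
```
[4, 7, 6, 155]
[4, 7, 6]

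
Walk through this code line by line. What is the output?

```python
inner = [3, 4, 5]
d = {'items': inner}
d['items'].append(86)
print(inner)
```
[3, 4, 5, 86]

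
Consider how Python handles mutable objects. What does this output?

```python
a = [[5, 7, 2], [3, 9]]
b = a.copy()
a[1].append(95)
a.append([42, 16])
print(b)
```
[[5, 7, 2], [3, 9, 95]]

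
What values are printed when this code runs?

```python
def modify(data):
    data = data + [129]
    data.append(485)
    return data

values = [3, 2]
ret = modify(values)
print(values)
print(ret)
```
[3, 2]
[3, 2, 129, 485]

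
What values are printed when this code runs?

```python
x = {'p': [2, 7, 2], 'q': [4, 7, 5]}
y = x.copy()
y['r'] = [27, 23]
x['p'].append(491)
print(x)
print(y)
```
{'p': [2, 7, 2, 491], 'q': [4, 7, 5]}
{'p': [2, 7, 2, 491], 'q': [4, 7, 5], 'r': [27, 23]}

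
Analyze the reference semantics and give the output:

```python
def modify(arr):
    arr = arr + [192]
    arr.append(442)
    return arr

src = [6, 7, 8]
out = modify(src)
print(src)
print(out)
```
[6, 7, 8]
[6, 7, 8, 192, 442]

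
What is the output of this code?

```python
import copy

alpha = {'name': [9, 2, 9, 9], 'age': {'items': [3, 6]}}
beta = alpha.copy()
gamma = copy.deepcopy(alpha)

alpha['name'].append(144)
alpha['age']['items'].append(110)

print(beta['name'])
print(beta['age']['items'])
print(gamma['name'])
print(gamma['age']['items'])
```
[9, 2, 9, 9, 144]
[3, 6, 110]
[9, 2, 9, 9]
[3, 6]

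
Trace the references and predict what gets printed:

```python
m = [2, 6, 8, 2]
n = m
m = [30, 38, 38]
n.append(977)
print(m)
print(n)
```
[30, 38, 38]
[2, 6, 8, 2, 977]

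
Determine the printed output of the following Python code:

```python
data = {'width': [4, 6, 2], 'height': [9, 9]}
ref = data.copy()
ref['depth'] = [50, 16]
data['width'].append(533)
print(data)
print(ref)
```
{'width': [4, 6, 2, 533], 'height': [9, 9]}
{'width': [4, 6, 2, 533], 'height': [9, 9], 'depth': [50, 16]}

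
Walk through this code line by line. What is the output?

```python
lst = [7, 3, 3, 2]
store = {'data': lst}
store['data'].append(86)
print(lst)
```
[7, 3, 3, 2, 86]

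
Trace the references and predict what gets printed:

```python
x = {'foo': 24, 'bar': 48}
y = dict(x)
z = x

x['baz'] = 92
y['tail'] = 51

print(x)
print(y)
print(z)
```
{'foo': 24, 'bar': 48, 'baz': 92}
{'foo': 24, 'bar': 48, 'tail': 51}
{'foo': 24, 'bar': 48, 'baz': 92}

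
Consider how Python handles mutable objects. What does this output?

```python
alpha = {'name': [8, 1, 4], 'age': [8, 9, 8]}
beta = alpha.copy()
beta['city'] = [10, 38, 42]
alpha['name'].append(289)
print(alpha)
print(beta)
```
{'name': [8, 1, 4, 289], 'age': [8, 9, 8]}
{'name': [8, 1, 4, 289], 'age': [8, 9, 8], 'city': [10, 38, 42]}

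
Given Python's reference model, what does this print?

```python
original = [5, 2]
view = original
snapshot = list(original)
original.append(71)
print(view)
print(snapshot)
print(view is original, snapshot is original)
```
[5, 2, 71]
[5, 2]
True False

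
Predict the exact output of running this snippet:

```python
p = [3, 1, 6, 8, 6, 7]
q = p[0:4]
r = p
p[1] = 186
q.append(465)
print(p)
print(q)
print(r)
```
[3, 186, 6, 8, 6, 7]
[3, 1, 6, 8, 465]
[3, 186, 6, 8, 6, 7]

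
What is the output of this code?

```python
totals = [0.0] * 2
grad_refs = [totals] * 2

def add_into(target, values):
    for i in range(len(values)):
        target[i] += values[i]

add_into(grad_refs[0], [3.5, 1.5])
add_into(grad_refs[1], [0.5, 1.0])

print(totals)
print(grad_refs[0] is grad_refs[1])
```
[4.0, 2.5]
True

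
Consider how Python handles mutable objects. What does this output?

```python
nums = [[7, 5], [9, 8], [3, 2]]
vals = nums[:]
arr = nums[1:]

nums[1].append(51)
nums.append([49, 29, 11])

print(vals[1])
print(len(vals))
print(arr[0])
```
[9, 8, 51]
3
[9, 8, 51]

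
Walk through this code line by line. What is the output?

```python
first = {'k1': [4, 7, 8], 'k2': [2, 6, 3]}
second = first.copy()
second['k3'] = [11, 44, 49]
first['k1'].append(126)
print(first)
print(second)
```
{'k1': [4, 7, 8, 126], 'k2': [2, 6, 3]}
{'k1': [4, 7, 8, 126], 'k2': [2, 6, 3], 'k3': [11, 44, 49]}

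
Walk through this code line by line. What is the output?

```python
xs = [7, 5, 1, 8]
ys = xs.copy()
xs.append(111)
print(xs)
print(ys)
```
[7, 5, 1, 8, 111]
[7, 5, 1, 8]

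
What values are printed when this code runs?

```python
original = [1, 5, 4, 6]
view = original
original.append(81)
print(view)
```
[1, 5, 4, 6, 81]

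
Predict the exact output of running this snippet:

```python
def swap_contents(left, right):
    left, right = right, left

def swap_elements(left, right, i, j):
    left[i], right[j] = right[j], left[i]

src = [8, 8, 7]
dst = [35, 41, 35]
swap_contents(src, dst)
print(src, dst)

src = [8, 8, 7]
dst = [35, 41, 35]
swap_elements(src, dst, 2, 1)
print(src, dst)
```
[8, 8, 7] [35, 41, 35]
[8, 8, 41] [35, 7, 35]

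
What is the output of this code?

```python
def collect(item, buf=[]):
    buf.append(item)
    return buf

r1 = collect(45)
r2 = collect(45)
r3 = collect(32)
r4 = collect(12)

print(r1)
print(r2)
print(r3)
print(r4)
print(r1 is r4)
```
[45, 45, 32, 12]
[45, 45, 32, 12]
[45, 45, 32, 12]
[45, 45, 32, 12]
True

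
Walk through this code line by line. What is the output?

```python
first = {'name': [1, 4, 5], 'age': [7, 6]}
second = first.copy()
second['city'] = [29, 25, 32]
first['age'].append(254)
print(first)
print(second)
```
{'name': [1, 4, 5], 'age': [7, 6, 254]}
{'name': [1, 4, 5], 'age': [7, 6, 254], 'city': [29, 25, 32]}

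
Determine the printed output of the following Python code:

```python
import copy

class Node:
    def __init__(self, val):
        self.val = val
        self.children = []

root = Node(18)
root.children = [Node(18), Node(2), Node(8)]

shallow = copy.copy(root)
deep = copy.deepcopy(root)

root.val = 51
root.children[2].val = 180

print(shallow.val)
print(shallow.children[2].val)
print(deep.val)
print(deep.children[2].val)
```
18
180
18
8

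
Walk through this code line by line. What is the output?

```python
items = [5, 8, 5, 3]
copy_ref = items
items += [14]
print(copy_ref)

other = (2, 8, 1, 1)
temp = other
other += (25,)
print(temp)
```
[5, 8, 5, 3, 14]
(2, 8, 1, 1)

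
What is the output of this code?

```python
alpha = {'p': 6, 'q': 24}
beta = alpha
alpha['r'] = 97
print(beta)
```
{'p': 6, 'q': 24, 'r': 97}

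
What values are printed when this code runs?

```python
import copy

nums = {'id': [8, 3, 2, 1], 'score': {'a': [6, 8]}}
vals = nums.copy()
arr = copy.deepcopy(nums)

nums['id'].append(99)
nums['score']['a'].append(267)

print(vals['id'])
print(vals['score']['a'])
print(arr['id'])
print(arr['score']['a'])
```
[8, 3, 2, 1, 99]
[6, 8, 267]
[8, 3, 2, 1]
[6, 8]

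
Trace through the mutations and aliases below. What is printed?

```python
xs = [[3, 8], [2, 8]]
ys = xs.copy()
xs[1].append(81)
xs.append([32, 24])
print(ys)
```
[[3, 8], [2, 8, 81]]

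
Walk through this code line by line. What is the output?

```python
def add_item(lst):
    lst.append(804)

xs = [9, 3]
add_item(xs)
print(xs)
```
[9, 3, 804]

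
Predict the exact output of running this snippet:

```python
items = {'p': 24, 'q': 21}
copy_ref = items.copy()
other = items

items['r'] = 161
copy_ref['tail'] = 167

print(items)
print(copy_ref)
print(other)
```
{'p': 24, 'q': 21, 'r': 161}
{'p': 24, 'q': 21, 'tail': 167}
{'p': 24, 'q': 21, 'r': 161}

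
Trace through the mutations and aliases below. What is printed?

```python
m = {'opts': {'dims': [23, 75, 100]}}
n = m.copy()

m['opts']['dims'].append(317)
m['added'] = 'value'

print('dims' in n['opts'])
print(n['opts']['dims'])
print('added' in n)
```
True
[23, 75, 100, 317]
False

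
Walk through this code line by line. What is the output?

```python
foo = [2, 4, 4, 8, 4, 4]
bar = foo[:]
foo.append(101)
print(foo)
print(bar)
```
[2, 4, 4, 8, 4, 4, 101]
[2, 4, 4, 8, 4, 4]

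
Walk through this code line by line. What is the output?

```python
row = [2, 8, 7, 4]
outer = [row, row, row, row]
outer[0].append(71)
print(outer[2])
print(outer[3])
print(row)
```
[2, 8, 7, 4, 71]
[2, 8, 7, 4, 71]
[2, 8, 7, 4, 71]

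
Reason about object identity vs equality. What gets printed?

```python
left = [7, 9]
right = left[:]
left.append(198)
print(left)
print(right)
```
[7, 9, 198]
[7, 9]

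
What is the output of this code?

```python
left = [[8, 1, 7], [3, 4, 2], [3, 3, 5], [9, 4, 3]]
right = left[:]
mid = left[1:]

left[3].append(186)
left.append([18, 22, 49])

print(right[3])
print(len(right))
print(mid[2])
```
[9, 4, 3, 186]
4
[9, 4, 3, 186]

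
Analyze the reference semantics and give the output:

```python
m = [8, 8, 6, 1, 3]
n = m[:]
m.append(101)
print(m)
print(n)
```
[8, 8, 6, 1, 3, 101]
[8, 8, 6, 1, 3]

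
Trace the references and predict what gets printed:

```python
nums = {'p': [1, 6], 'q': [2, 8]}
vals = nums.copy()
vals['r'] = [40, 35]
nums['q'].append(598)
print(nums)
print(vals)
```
{'p': [1, 6], 'q': [2, 8, 598]}
{'p': [1, 6], 'q': [2, 8, 598], 'r': [40, 35]}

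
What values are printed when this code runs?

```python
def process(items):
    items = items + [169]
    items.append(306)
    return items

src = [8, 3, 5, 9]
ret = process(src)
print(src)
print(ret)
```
[8, 3, 5, 9]
[8, 3, 5, 9, 169, 306]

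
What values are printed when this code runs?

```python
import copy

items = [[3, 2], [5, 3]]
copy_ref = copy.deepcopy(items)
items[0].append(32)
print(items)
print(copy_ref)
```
[[3, 2, 32], [5, 3]]
[[3, 2], [5, 3]]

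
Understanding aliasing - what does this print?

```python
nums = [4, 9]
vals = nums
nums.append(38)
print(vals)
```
[4, 9, 38]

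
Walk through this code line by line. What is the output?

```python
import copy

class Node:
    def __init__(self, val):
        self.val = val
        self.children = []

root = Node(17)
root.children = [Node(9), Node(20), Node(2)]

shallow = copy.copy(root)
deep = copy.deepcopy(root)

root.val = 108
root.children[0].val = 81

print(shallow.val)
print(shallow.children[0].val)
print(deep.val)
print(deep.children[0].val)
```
17
81
17
9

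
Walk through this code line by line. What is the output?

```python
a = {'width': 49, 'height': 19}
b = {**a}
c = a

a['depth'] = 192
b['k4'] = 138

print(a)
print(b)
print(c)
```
{'width': 49, 'height': 19, 'depth': 192}
{'width': 49, 'height': 19, 'k4': 138}
{'width': 49, 'height': 19, 'depth': 192}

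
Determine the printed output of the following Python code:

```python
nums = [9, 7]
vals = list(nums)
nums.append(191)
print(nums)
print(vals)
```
[9, 7, 191]
[9, 7]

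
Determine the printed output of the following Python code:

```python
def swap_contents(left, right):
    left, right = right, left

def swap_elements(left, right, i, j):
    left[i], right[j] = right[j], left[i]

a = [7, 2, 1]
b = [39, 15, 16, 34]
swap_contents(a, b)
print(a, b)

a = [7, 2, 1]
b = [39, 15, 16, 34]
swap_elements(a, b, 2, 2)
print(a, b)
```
[7, 2, 1] [39, 15, 16, 34]
[7, 2, 16] [39, 15, 1, 34]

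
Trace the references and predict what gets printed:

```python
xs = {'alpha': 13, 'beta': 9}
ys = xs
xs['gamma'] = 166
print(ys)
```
{'alpha': 13, 'beta': 9, 'gamma': 166}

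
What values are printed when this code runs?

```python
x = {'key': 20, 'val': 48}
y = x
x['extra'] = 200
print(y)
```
{'key': 20, 'val': 48, 'extra': 200}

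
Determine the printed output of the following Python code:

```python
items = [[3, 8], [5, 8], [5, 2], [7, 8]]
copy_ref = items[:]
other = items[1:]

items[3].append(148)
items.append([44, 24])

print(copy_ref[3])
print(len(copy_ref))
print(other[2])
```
[7, 8, 148]
4
[7, 8, 148]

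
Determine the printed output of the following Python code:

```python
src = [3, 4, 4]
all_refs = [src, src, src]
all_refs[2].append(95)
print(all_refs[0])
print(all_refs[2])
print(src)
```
[3, 4, 4, 95]
[3, 4, 4, 95]
[3, 4, 4, 95]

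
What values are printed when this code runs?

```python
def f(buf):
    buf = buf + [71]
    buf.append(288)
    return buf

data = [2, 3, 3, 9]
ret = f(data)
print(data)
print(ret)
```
[2, 3, 3, 9]
[2, 3, 3, 9, 71, 288]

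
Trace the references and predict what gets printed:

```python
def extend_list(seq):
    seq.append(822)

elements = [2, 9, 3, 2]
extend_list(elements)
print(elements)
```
[2, 9, 3, 2, 822]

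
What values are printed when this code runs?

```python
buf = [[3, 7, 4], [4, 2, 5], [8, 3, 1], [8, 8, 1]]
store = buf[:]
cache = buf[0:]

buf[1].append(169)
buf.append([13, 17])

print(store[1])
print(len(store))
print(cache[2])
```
[4, 2, 5, 169]
4
[8, 3, 1]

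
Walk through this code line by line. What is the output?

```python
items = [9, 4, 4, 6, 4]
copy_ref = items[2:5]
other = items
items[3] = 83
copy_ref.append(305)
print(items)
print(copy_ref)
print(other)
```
[9, 4, 4, 83, 4]
[4, 6, 4, 305]
[9, 4, 4, 83, 4]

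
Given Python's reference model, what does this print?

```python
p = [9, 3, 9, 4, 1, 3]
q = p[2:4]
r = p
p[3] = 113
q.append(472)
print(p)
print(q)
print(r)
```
[9, 3, 9, 113, 1, 3]
[9, 4, 472]
[9, 3, 9, 113, 1, 3]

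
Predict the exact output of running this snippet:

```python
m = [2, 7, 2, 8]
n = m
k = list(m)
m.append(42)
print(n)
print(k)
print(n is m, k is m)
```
[2, 7, 2, 8, 42]
[2, 7, 2, 8]
True False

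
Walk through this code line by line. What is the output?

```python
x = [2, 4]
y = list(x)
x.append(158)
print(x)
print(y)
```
[2, 4, 158]
[2, 4]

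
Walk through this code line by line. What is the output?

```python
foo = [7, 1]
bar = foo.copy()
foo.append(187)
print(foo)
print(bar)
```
[7, 1, 187]
[7, 1]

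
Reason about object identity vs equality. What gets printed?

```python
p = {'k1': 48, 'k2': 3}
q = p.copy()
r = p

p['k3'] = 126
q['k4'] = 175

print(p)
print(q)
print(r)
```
{'k1': 48, 'k2': 3, 'k3': 126}
{'k1': 48, 'k2': 3, 'k4': 175}
{'k1': 48, 'k2': 3, 'k3': 126}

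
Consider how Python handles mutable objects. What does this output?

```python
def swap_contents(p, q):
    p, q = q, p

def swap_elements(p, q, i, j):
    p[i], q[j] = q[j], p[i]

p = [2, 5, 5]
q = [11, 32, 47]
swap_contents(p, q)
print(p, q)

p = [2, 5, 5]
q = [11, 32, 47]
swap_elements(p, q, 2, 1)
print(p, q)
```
[2, 5, 5] [11, 32, 47]
[2, 5, 32] [11, 5, 47]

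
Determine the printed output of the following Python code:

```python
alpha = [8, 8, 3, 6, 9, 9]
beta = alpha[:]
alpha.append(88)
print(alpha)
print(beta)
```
[8, 8, 3, 6, 9, 9, 88]
[8, 8, 3, 6, 9, 9]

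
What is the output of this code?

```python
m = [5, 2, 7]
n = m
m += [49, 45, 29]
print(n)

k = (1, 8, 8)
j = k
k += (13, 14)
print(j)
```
[5, 2, 7, 49, 45, 29]
(1, 8, 8)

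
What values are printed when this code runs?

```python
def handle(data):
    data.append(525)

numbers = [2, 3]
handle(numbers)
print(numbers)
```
[2, 3, 525]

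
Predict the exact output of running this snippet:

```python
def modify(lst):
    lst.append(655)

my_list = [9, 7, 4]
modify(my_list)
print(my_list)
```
[9, 7, 4, 655]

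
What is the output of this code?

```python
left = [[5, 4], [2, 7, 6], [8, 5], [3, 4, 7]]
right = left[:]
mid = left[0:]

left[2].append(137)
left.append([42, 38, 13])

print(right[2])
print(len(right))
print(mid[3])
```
[8, 5, 137]
4
[3, 4, 7]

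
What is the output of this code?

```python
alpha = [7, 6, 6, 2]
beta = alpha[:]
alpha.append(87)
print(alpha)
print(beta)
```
[7, 6, 6, 2, 87]
[7, 6, 6, 2]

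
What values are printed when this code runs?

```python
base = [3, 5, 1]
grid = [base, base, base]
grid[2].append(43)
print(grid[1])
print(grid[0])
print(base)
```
[3, 5, 1, 43]
[3, 5, 1, 43]
[3, 5, 1, 43]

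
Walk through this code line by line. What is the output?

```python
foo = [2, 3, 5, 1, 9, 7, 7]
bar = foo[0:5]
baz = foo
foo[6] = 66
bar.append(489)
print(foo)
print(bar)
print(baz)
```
[2, 3, 5, 1, 9, 7, 66]
[2, 3, 5, 1, 9, 489]
[2, 3, 5, 1, 9, 7, 66]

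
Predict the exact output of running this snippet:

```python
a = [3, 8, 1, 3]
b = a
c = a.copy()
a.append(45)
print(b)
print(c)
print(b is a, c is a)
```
[3, 8, 1, 3, 45]
[3, 8, 1, 3]
True False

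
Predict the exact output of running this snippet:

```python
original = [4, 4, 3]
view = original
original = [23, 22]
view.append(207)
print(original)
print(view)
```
[23, 22]
[4, 4, 3, 207]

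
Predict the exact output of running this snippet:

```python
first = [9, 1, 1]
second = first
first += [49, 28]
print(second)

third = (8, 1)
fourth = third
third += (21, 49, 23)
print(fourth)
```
[9, 1, 1, 49, 28]
(8, 1)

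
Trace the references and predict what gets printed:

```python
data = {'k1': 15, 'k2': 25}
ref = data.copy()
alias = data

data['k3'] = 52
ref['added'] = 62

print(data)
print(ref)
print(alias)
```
{'k1': 15, 'k2': 25, 'k3': 52}
{'k1': 15, 'k2': 25, 'added': 62}
{'k1': 15, 'k2': 25, 'k3': 52}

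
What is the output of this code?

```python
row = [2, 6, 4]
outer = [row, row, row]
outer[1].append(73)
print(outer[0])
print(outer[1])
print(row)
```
[2, 6, 4, 73]
[2, 6, 4, 73]
[2, 6, 4, 73]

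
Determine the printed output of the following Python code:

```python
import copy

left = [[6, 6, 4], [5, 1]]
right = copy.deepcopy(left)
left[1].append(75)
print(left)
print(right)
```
[[6, 6, 4], [5, 1, 75]]
[[6, 6, 4], [5, 1]]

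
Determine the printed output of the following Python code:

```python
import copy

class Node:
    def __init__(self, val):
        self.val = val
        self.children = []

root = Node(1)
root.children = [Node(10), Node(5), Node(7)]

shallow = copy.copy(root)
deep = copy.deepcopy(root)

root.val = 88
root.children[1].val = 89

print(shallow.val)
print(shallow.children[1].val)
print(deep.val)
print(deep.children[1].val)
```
1
89
1
5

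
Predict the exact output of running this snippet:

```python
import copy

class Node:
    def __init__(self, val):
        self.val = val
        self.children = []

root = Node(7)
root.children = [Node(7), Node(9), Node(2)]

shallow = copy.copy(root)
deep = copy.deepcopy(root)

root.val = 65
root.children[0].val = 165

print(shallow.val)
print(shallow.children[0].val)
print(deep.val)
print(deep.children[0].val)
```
7
165
7
7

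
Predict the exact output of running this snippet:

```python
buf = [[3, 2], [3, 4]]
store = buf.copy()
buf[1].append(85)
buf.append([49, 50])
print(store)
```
[[3, 2], [3, 4, 85]]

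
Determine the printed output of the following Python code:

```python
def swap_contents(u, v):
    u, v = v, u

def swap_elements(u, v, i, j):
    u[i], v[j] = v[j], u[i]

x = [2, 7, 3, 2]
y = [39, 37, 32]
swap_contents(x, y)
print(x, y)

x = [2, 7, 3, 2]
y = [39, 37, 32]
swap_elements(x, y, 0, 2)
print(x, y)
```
[2, 7, 3, 2] [39, 37, 32]
[32, 7, 3, 2] [39, 37, 2]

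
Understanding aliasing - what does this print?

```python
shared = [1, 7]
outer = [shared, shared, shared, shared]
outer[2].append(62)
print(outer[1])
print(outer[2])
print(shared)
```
[1, 7, 62]
[1, 7, 62]
[1, 7, 62]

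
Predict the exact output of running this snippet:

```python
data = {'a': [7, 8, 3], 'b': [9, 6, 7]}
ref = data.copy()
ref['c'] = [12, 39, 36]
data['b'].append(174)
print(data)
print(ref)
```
{'a': [7, 8, 3], 'b': [9, 6, 7, 174]}
{'a': [7, 8, 3], 'b': [9, 6, 7, 174], 'c': [12, 39, 36]}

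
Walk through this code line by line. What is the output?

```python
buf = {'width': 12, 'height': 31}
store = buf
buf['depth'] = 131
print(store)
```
{'width': 12, 'height': 31, 'depth': 131}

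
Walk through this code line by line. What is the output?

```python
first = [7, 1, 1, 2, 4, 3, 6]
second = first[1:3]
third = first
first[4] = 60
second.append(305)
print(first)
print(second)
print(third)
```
[7, 1, 1, 2, 60, 3, 6]
[1, 1, 305]
[7, 1, 1, 2, 60, 3, 6]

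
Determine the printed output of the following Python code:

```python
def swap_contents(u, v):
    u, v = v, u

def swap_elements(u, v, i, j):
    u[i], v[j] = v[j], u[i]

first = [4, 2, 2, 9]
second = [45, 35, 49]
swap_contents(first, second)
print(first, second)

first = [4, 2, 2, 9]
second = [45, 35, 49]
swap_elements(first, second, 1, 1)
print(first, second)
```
[4, 2, 2, 9] [45, 35, 49]
[4, 35, 2, 9] [45, 2, 49]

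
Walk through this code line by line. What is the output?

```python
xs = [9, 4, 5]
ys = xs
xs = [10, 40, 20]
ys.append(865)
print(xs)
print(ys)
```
[10, 40, 20]
[9, 4, 5, 865]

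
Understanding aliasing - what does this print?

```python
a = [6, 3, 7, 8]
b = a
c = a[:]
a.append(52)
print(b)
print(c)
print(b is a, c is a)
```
[6, 3, 7, 8, 52]
[6, 3, 7, 8]
True False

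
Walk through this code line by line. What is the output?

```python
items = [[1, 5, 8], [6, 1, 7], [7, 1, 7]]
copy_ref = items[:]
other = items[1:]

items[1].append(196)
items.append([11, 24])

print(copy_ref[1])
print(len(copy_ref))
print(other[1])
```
[6, 1, 7, 196]
3
[7, 1, 7]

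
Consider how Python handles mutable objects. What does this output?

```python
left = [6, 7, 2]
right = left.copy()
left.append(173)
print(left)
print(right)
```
[6, 7, 2, 173]
[6, 7, 2]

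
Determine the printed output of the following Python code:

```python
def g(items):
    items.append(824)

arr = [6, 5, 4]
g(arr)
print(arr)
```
[6, 5, 4, 824]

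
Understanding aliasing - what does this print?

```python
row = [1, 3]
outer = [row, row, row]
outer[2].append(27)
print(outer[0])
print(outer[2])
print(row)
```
[1, 3, 27]
[1, 3, 27]
[1, 3, 27]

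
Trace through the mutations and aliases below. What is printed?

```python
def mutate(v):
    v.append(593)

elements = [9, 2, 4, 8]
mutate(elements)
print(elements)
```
[9, 2, 4, 8, 593]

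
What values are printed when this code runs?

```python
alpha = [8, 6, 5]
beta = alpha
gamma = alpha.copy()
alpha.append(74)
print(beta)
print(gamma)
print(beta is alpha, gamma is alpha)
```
[8, 6, 5, 74]
[8, 6, 5]
True False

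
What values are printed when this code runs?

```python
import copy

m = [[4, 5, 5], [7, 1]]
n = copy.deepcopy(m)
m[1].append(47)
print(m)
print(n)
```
[[4, 5, 5], [7, 1, 47]]
[[4, 5, 5], [7, 1]]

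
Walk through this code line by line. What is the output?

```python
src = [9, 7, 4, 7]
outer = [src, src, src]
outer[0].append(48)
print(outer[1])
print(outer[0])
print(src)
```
[9, 7, 4, 7, 48]
[9, 7, 4, 7, 48]
[9, 7, 4, 7, 48]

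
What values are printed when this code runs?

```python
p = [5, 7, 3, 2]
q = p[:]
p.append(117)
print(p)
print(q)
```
[5, 7, 3, 2, 117]
[5, 7, 3, 2]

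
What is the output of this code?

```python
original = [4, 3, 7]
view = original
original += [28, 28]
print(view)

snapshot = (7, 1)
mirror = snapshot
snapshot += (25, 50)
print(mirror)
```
[4, 3, 7, 28, 28]
(7, 1)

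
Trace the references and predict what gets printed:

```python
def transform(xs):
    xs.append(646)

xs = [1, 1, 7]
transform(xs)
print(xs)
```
[1, 1, 7, 646]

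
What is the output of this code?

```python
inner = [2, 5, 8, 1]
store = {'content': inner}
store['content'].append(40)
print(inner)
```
[2, 5, 8, 1, 40]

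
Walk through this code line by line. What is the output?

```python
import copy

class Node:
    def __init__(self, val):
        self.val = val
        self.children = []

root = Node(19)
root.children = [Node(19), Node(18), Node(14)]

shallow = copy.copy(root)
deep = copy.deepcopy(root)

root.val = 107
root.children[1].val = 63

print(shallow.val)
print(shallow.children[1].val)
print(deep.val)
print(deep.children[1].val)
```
19
63
19
18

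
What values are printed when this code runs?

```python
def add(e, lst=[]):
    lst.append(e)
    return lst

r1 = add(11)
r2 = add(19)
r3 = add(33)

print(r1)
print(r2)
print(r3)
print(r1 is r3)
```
[11, 19, 33]
[11, 19, 33]
[11, 19, 33]
True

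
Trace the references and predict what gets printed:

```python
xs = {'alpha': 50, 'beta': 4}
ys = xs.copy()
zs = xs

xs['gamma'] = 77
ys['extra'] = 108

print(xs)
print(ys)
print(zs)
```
{'alpha': 50, 'beta': 4, 'gamma': 77}
{'alpha': 50, 'beta': 4, 'extra': 108}
{'alpha': 50, 'beta': 4, 'gamma': 77}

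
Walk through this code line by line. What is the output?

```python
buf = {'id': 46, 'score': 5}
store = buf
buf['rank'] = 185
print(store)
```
{'id': 46, 'score': 5, 'rank': 185}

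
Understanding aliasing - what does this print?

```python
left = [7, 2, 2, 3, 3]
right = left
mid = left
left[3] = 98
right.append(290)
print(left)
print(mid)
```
[7, 2, 2, 98, 3, 290]
[7, 2, 2, 98, 3, 290]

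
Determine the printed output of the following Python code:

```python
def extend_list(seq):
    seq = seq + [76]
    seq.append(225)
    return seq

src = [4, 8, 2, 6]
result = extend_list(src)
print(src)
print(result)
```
[4, 8, 2, 6]
[4, 8, 2, 6, 76, 225]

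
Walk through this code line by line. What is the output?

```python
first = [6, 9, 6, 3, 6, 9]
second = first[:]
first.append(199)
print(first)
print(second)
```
[6, 9, 6, 3, 6, 9, 199]
[6, 9, 6, 3, 6, 9]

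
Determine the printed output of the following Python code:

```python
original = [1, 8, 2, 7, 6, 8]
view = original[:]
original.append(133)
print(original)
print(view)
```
[1, 8, 2, 7, 6, 8, 133]
[1, 8, 2, 7, 6, 8]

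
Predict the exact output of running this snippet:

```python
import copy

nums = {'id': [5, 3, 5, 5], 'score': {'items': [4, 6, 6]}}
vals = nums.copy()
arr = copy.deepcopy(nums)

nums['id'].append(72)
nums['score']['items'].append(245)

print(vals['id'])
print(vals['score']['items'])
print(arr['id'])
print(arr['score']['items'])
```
[5, 3, 5, 5, 72]
[4, 6, 6, 245]
[5, 3, 5, 5]
[4, 6, 6]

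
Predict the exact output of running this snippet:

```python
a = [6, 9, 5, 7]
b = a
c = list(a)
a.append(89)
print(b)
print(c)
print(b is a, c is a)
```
[6, 9, 5, 7, 89]
[6, 9, 5, 7]
True False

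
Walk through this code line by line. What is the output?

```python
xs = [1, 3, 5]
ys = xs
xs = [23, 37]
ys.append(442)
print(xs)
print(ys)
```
[23, 37]
[1, 3, 5, 442]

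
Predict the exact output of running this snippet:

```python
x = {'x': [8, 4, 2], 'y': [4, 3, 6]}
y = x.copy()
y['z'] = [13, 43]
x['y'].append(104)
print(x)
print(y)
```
{'x': [8, 4, 2], 'y': [4, 3, 6, 104]}
{'x': [8, 4, 2], 'y': [4, 3, 6, 104], 'z': [13, 43]}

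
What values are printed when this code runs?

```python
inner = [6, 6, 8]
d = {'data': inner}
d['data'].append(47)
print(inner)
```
[6, 6, 8, 47]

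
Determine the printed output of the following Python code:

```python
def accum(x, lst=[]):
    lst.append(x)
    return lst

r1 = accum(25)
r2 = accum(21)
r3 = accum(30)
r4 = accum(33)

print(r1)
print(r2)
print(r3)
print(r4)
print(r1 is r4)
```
[25, 21, 30, 33]
[25, 21, 30, 33]
[25, 21, 30, 33]
[25, 21, 30, 33]
True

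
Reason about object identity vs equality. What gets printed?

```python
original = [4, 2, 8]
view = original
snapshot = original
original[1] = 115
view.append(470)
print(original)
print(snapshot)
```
[4, 115, 8, 470]
[4, 115, 8, 470]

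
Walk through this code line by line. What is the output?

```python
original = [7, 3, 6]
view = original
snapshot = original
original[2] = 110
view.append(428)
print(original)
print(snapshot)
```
[7, 3, 110, 428]
[7, 3, 110, 428]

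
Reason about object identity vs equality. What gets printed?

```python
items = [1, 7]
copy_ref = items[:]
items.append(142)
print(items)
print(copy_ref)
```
[1, 7, 142]
[1, 7]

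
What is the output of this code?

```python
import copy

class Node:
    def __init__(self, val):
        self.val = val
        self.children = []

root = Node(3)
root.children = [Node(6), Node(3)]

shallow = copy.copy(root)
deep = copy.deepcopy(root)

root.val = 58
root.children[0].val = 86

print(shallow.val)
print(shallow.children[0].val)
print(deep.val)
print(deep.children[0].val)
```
3
86
3
6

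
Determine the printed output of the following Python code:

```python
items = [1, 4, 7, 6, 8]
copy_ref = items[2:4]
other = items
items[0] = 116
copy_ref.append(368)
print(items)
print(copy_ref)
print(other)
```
[116, 4, 7, 6, 8]
[7, 6, 368]
[116, 4, 7, 6, 8]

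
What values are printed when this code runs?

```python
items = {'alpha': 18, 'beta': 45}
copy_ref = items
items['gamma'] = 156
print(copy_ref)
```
{'alpha': 18, 'beta': 45, 'gamma': 156}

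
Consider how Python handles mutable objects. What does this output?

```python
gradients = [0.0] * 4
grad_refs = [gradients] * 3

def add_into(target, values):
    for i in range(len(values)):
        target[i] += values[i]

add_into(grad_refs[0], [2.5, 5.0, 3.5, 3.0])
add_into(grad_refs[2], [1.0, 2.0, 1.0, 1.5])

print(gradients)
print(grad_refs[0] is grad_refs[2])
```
[3.5, 7.0, 4.5, 4.5]
True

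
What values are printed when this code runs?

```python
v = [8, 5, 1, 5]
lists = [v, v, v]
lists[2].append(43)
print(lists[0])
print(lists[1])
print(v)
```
[8, 5, 1, 5, 43]
[8, 5, 1, 5, 43]
[8, 5, 1, 5, 43]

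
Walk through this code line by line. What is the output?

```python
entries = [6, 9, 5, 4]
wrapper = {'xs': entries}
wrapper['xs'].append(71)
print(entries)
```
[6, 9, 5, 4, 71]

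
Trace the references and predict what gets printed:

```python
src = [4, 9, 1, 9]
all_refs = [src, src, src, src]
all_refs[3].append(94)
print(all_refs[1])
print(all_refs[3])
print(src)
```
[4, 9, 1, 9, 94]
[4, 9, 1, 9, 94]
[4, 9, 1, 9, 94]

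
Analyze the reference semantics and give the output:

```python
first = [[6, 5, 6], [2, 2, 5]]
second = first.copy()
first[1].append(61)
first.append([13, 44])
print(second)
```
[[6, 5, 6], [2, 2, 5, 61]]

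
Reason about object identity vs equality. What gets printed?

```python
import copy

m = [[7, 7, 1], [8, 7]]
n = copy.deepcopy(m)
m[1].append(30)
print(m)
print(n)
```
[[7, 7, 1], [8, 7, 30]]
[[7, 7, 1], [8, 7]]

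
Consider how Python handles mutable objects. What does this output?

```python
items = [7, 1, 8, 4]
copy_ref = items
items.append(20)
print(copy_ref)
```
[7, 1, 8, 4, 20]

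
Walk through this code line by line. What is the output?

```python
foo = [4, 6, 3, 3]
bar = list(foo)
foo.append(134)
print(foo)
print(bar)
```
[4, 6, 3, 3, 134]
[4, 6, 3, 3]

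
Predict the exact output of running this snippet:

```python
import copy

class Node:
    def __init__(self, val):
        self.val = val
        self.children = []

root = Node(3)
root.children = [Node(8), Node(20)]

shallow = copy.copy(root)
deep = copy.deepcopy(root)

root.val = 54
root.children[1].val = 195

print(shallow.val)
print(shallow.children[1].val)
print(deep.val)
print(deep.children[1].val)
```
3
195
3
20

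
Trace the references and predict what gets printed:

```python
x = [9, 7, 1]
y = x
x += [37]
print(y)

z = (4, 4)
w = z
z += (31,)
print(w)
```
[9, 7, 1, 37]
(4, 4)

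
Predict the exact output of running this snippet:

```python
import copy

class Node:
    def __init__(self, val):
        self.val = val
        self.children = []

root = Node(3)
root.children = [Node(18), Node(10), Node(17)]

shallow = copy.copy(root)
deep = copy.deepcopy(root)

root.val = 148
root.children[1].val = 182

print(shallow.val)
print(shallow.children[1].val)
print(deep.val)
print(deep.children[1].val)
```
3
182
3
10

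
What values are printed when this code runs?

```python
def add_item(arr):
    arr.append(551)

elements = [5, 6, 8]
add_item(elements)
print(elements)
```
[5, 6, 8, 551]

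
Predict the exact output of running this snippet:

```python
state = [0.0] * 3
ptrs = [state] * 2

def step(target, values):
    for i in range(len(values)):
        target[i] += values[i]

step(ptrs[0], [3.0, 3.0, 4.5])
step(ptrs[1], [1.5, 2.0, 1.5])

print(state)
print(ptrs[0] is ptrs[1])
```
[4.5, 5.0, 6.0]
True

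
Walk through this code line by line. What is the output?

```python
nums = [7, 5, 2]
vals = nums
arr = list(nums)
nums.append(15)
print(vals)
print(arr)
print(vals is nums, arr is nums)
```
[7, 5, 2, 15]
[7, 5, 2]
True False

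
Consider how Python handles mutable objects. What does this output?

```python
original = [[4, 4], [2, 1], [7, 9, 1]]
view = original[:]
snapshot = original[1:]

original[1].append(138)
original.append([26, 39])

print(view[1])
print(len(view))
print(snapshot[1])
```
[2, 1, 138]
3
[7, 9, 1]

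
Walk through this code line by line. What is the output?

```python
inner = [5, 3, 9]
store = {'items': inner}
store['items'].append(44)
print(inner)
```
[5, 3, 9, 44]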